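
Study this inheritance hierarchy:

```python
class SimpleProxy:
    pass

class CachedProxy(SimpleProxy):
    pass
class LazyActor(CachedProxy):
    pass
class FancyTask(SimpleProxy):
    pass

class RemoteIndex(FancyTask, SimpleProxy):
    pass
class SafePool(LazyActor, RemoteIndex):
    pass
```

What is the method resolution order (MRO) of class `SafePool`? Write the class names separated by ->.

L[SafePool] = SafePool + merge(L[LazyActor], L[RemoteIndex], [LazyActor RemoteIndex])
  take LazyActor:  [LazyActor CachedProxy SimpleProxy object] + [RemoteIndex FancyTask SimpleProxy object] + [LazyActor RemoteIndex]
  take CachedProxy:  [CachedProxy SimpleProxy object] + [RemoteIndex FancyTask SimpleProxy object] + [RemoteIndex]
  take RemoteIndex:  [SimpleProxy object] + [RemoteIndex FancyTask SimpleProxy object] + [RemoteIndex]
  take FancyTask:  [SimpleProxy object] + [FancyTask SimpleProxy object]
  take SimpleProxy:  [SimpleProxy object] + [SimpleProxy object]
  take object:  [object] + [object]

SafePool -> LazyActor -> CachedProxy -> RemoteIndex -> FancyTask -> SimpleProxy -> object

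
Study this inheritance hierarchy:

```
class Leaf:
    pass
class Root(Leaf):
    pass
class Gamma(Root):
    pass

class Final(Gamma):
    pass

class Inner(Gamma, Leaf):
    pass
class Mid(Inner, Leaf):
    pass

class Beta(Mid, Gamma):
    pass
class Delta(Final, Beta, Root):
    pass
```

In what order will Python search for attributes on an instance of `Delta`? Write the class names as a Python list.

[Delta, Final, Beta, Mid, Inner, Gamma, Root, Leaf, object]

L[Delta] = Delta + merge(L[Final], L[Beta], L[Root], [Final Beta Root])
  take Final:  [Final Gamma Root Leaf object] + [Beta Mid Inner Gamma Root Leaf object] + [Root Leaf object] + [Final Beta Root]
  take Beta:  [Gamma Root Leaf object] + [Beta Mid Inner Gamma Root Leaf object] + [Root Leaf object] + [Beta Root]
  take Mid:  [Gamma Root Leaf object] + [Mid Inner Gamma Root Leaf object] + [Root Leaf object] + [Root]
  take Inner:  [Gamma Root Leaf object] + [Inner Gamma Root Leaf object] + [Root Leaf object] + [Root]
  take Gamma:  [Gamma Root Leaf object] + [Gamma Root Leaf object] + [Root Leaf object] + [Root]
  take Root:  [Root Leaf object] + [Root Leaf object] + [Root Leaf object] + [Root]
  take Leaf:  [Leaf object] + [Leaf object] + [Leaf object]
  take object:  [object] + [object] + [object]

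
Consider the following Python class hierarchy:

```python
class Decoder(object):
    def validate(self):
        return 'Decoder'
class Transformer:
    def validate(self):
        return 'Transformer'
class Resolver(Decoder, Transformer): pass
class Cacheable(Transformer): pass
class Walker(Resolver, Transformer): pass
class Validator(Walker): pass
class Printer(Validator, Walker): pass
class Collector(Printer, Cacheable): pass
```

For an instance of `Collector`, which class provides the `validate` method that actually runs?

L[Collector] = Collector + merge(L[Printer], L[Cacheable], [Printer Cacheable])
  take Printer:  [Printer Validator Walker Resolver Decoder Transformer object] + [Cacheable Transformer object] + [Printer Cacheable]
  take Validator:  [Validator Walker Resolver Decoder Transformer object] + [Cacheable Transformer object] + [Cacheable]
  take Walker:  [Walker Resolver Decoder Transformer object] + [Cacheable Transformer object] + [Cacheable]
  take Resolver:  [Resolver Decoder Transformer object] + [Cacheable Transformer object] + [Cacheable]
  take Decoder:  [Decoder Transformer object] + [Cacheable Transformer object] + [Cacheable]
  take Cacheable:  [Transformer object] + [Cacheable Transformer object] + [Cacheable]
  take Transformer:  [Transformer object] + [Transformer object]
  take object:  [object] + [object]
MRO: Collector Printer Validator Walker Resolver Decoder Cacheable Transformer object
validate is defined in: Decoder, Transformer. First along the MRO is Decoder.

Decoder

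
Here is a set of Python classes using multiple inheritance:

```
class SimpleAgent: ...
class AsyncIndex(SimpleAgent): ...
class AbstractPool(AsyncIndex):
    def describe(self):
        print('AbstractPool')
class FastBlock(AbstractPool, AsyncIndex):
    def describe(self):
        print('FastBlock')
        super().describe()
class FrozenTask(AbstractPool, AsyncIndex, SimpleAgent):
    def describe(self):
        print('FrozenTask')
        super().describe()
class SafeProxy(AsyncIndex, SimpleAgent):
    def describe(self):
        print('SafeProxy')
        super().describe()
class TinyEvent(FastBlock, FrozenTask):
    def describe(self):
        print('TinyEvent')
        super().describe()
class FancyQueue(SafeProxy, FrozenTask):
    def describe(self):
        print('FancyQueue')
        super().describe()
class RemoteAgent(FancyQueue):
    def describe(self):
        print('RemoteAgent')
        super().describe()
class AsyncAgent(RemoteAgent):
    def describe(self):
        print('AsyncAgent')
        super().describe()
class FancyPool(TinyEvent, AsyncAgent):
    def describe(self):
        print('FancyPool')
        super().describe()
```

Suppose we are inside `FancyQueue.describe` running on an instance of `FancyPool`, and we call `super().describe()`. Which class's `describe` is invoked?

L[FancyPool] = FancyPool + merge(L[TinyEvent], L[AsyncAgent], [TinyEvent AsyncAgent])
  take TinyEvent:  [TinyEvent FastBlock FrozenTask AbstractPool AsyncIndex SimpleAgent object] + [AsyncAgent RemoteAgent FancyQueue SafeProxy FrozenTask AbstractPool AsyncIndex SimpleAgent object] + [TinyEvent AsyncAgent]
  take FastBlock:  [FastBlock FrozenTask AbstractPool AsyncIndex SimpleAgent object] + [AsyncAgent RemoteAgent FancyQueue SafeProxy FrozenTask AbstractPool AsyncIndex SimpleAgent object] + [AsyncAgent]
  take AsyncAgent:  [FrozenTask AbstractPool AsyncIndex SimpleAgent object] + [AsyncAgent RemoteAgent FancyQueue SafeProxy FrozenTask AbstractPool AsyncIndex SimpleAgent object] + [AsyncAgent]
  take RemoteAgent:  [FrozenTask AbstractPool AsyncIndex SimpleAgent object] + [RemoteAgent FancyQueue SafeProxy FrozenTask AbstractPool AsyncIndex SimpleAgent object]
  take FancyQueue:  [FrozenTask AbstractPool AsyncIndex SimpleAgent object] + [FancyQueue SafeProxy FrozenTask AbstractPool AsyncIndex SimpleAgent object]
  take SafeProxy:  [FrozenTask AbstractPool AsyncIndex SimpleAgent object] + [SafeProxy FrozenTask AbstractPool AsyncIndex SimpleAgent object]
  take FrozenTask:  [FrozenTask AbstractPool AsyncIndex SimpleAgent object] + [FrozenTask AbstractPool AsyncIndex SimpleAgent object]
  take AbstractPool:  [AbstractPool AsyncIndex SimpleAgent object] + [AbstractPool AsyncIndex SimpleAgent object]
  take AsyncIndex:  [AsyncIndex SimpleAgent object] + [AsyncIndex SimpleAgent object]
  take SimpleAgent:  [SimpleAgent object] + [SimpleAgent object]
  take object:  [object] + [object]
MRO: FancyPool TinyEvent FastBlock AsyncAgent RemoteAgent FancyQueue SafeProxy FrozenTask AbstractPool AsyncIndex SimpleAgent object
super() in FancyQueue.describe on a FancyPool instance goes to the class after FancyQueue in FancyPool's MRO: SafeProxy.

SafeProxy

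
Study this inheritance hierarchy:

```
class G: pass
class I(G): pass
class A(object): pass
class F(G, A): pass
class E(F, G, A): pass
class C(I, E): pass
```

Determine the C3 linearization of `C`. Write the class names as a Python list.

[C, I, E, F, G, A, object]

L[C] = C + merge(L[I], L[E], [I E])
  take I:  [I G object] + [E F G A object] + [I E]
  take E:  [G object] + [E F G A object] + [E]
  take F:  [G object] + [F G A object]
  take G:  [G object] + [G A object]
  take A:  [object] + [A object]
  take object:  [object] + [object]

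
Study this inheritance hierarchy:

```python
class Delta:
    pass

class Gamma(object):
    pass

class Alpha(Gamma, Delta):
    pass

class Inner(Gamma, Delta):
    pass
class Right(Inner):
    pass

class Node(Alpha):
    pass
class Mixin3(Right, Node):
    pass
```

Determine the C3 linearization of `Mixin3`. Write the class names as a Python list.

L[Mixin3] = Mixin3 + merge(L[Right], L[Node], [Right Node])
  take Right:  [Right Inner Gamma Delta object] + [Node Alpha Gamma Delta object] + [Right Node]
  take Inner:  [Inner Gamma Delta object] + [Node Alpha Gamma Delta object] + [Node]
  take Node:  [Gamma Delta object] + [Node Alpha Gamma Delta object] + [Node]
  take Alpha:  [Gamma Delta object] + [Alpha Gamma Delta object]
  take Gamma:  [Gamma Delta object] + [Gamma Delta object]
  take Delta:  [Delta object] + [Delta object]
  take object:  [object] + [object]

[Mixin3, Right, Inner, Node, Alpha, Gamma, Delta, object]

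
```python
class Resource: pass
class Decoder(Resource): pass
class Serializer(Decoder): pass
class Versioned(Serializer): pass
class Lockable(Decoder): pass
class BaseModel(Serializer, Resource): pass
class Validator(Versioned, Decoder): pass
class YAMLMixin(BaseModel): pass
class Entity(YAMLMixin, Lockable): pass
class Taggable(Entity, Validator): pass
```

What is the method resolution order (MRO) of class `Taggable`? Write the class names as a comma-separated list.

Taggable, Entity, YAMLMixin, BaseModel, Validator, Versioned, Serializer, Lockable, Decoder, Resource, object

L[Taggable] = Taggable + merge(L[Entity], L[Validator], [Entity Validator])
  take Entity:  [Entity YAMLMixin BaseModel Serializer Lockable Decoder Resource object] + [Validator Versioned Serializer Decoder Resource object] + [Entity Validator]
  take YAMLMixin:  [YAMLMixin BaseModel Serializer Lockable Decoder Resource object] + [Validator Versioned Serializer Decoder Resource object] + [Validator]
  take BaseModel:  [BaseModel Serializer Lockable Decoder Resource object] + [Validator Versioned Serializer Decoder Resource object] + [Validator]
  take Validator:  [Serializer Lockable Decoder Resource object] + [Validator Versioned Serializer Decoder Resource object] + [Validator]
  take Versioned:  [Serializer Lockable Decoder Resource object] + [Versioned Serializer Decoder Resource object]
  take Serializer:  [Serializer Lockable Decoder Resource object] + [Serializer Decoder Resource object]
  take Lockable:  [Lockable Decoder Resource object] + [Decoder Resource object]
  take Decoder:  [Decoder Resource object] + [Decoder Resource object]
  take Resource:  [Resource object] + [Resource object]
  take object:  [object] + [object]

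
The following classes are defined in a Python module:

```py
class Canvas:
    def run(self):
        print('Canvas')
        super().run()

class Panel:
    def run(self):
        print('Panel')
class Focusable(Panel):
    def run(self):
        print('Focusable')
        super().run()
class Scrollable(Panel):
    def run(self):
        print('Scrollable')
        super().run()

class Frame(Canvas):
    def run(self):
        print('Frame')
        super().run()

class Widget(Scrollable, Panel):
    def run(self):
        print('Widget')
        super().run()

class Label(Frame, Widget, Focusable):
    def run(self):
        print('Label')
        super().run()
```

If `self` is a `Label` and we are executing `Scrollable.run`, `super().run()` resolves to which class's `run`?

L[Label] = Label + merge(L[Frame], L[Widget], L[Focusable], [Frame Widget Focusable])
  take Frame:  [Frame Canvas object] + [Widget Scrollable Panel object] + [Focusable Panel object] + [Frame Widget Focusable]
  take Canvas:  [Canvas object] + [Widget Scrollable Panel object] + [Focusable Panel object] + [Widget Focusable]
  take Widget:  [object] + [Widget Scrollable Panel object] + [Focusable Panel object] + [Widget Focusable]
  take Scrollable:  [object] + [Scrollable Panel object] + [Focusable Panel object] + [Focusable]
  take Focusable:  [object] + [Panel object] + [Focusable Panel object] + [Focusable]
  take Panel:  [object] + [Panel object] + [Panel object]
  take object:  [object] + [object] + [object]
MRO: Label Frame Canvas Widget Scrollable Focusable Panel object
super() in Scrollable.run on a Label instance goes to the class after Scrollable in Label's MRO: Focusable.

Focusable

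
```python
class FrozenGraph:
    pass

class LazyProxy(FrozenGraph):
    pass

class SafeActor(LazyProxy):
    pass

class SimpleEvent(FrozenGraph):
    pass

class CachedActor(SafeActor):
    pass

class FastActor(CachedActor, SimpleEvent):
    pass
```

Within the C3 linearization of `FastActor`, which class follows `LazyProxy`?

L[FastActor] = FastActor + merge(L[CachedActor], L[SimpleEvent], [CachedActor SimpleEvent])
  take CachedActor:  [CachedActor SafeActor LazyProxy FrozenGraph object] + [SimpleEvent FrozenGraph object] + [CachedActor SimpleEvent]
  take SafeActor:  [SafeActor LazyProxy FrozenGraph object] + [SimpleEvent FrozenGraph object] + [SimpleEvent]
  take LazyProxy:  [LazyProxy FrozenGraph object] + [SimpleEvent FrozenGraph object] + [SimpleEvent]
  take SimpleEvent:  [FrozenGraph object] + [SimpleEvent FrozenGraph object] + [SimpleEvent]
  take FrozenGraph:  [FrozenGraph object] + [FrozenGraph object]
  take object:  [object] + [object]
MRO: FastActor CachedActor SafeActor LazyProxy SimpleEvent FrozenGraph object
LazyProxy is at position 3; next is SimpleEvent.

SimpleEvent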